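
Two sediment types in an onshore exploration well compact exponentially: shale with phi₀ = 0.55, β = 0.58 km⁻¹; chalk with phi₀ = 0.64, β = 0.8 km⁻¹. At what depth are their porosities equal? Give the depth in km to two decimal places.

Set phi₀ₐ e^(−βₐz) = phi₀ᵦ e^(−βᵦz) ⇒ ln(phi₀ₐ/phi₀ᵦ) = (βₐ − βᵦ)·z
z = ln(0.55/0.64) / (0.58 − 0.8) = -0.1515 / -0.22 = 0.689 km

0.69 km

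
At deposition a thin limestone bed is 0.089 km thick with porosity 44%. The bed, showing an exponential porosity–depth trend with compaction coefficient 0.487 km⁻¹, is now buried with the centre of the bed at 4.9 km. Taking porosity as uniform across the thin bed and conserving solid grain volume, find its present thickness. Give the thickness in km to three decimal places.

0.052 km

Porosity at 4.9 km: φ = 0.44·exp(−0.487×4.9) = 0.0405
Solid-volume conservation: h(1−φ) = h₀(1−φ₀) ⇒ h = h₀·(1−φ₀)/(1−φ)
h = 0.089 × (1 − 0.44)/(1 − 0.0405) = 0.089 × 0.5836 = 0.0519 km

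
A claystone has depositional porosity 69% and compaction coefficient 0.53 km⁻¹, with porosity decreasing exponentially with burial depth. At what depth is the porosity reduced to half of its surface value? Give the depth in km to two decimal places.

1.31 km

phi/phi₀ = 1/2 ⇒ exp(−c·Z) = 1/2 ⇒ Z = ln(2) / c
Z = 0.6931 / 0.53 = 1.308 km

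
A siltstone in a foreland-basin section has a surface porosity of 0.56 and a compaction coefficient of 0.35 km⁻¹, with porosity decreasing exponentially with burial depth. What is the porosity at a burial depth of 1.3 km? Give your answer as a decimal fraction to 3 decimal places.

0.355

phi = phi₀·exp(−c·z) = 0.56 × exp(−0.35 × 1.3) = 0.56 × exp(−0.455)
  = 0.56 × 0.6344 = 0.3553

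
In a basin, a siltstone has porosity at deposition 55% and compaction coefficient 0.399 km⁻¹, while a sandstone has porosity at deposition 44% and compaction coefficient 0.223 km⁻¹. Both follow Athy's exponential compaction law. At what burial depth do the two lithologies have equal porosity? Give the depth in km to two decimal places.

1.27 km

Set φ₀ₐ e^(−βₐZ) = φ₀ᵦ e^(−βᵦZ) ⇒ ln(φ₀ₐ/φ₀ᵦ) = (βₐ − βᵦ)·Z
Z = ln(0.55/0.44) / (0.399 − 0.223) = 0.2231 / 0.176 = 1.268 km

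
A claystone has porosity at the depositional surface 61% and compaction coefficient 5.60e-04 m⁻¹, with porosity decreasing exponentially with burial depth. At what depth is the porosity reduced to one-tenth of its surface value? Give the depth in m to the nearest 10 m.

4110 m

Working in km (1 km = 1000 m; k in km⁻¹ = k in m⁻¹ × 1000):
phi/phi₀ = 1/10 ⇒ exp(−k·d) = 1/10 ⇒ d = ln(10) / k
d = 2.3026 / 0.56 = 4.112 km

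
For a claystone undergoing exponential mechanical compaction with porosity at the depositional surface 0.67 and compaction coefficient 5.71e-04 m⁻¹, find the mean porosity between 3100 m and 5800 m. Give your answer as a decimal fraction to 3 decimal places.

Working in km (1 km = 1000 m; k in km⁻¹ = k in m⁻¹ × 1000):
⟨phi⟩ = (1/(d₂−d₁)) ∫ phi₀ e^(−kd) dd = phi₀·(e^(−k·d₁) − e^(−k·d₂)) / (k·(d₂−d₁))
e^(−0.571×3.1) = 0.1703; e^(−0.571×5.8) = 0.0365
⟨phi⟩ = 0.67 × (0.1703 − 0.0365) / (0.571 × 2.7) = 0.67 × 0.0868 = 0.0582

0.058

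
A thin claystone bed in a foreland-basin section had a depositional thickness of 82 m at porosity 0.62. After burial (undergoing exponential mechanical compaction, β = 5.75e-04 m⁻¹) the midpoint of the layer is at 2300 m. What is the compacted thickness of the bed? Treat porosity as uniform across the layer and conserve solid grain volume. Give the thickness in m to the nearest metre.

Working in km (1 km = 1000 m; β in km⁻¹ = β in m⁻¹ × 1000):
Porosity at 2.3 km: φ = 0.62·exp(−0.575×2.3) = 0.1652
Solid-volume conservation: h(1−φ) = h₀(1−φ₀) ⇒ h = h₀·(1−φ₀)/(1−φ)
h = 0.082 × (1 − 0.62)/(1 − 0.1652) = 0.082 × 0.4552 = 0.0373 km

37 m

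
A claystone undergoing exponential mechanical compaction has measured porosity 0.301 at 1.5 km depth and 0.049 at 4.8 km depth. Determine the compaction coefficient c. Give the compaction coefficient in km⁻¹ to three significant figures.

0.550 km⁻¹

Athy: φ(z) = φ₀ e^(−cz) ⇒ φ₁/φ₂ = e^{c(z₂−z₁)} ⇒ c = ln(φ₁/φ₂)/(z₂−z₁)
c = ln(0.301/0.049) / (4.8 − 1.5) = ln(6.143) / 3.3 = 1.8153 / 3.3 = 0.5501 km⁻¹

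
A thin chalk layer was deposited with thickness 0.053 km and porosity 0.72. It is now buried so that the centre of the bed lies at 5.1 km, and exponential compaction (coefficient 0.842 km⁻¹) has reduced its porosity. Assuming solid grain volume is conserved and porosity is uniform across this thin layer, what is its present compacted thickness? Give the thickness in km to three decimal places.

Porosity at 5.1 km: phi = 0.72·exp(−0.842×5.1) = 0.0098
Solid-volume conservation: h(1−phi) = h₀(1−phi₀) ⇒ h = h₀·(1−phi₀)/(1−phi)
h = 0.053 × (1 − 0.72)/(1 − 0.0098) = 0.053 × 0.2828 = 0.0150 km

0.015 km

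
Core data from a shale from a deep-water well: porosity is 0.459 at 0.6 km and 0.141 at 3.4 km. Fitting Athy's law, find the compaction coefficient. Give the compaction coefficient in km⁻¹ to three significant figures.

0.422 km⁻¹

Athy: φ(d) = φ₀ e^(−kd) ⇒ φ₁/φ₂ = e^{k(d₂−d₁)} ⇒ k = ln(φ₁/φ₂)/(d₂−d₁)
k = ln(0.459/0.141) / (3.4 − 0.6) = ln(3.255) / 2.8 = 1.1803 / 2.8 = 0.4215 km⁻¹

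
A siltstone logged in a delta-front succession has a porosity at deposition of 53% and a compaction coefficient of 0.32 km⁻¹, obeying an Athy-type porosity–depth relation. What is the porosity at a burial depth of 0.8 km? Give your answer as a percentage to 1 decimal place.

n = n₀·exp(−β·Z) = 0.53 × exp(−0.32 × 0.8) = 0.53 × exp(−0.256)
  = 0.53 × 0.7741 = 0.4103

41.0%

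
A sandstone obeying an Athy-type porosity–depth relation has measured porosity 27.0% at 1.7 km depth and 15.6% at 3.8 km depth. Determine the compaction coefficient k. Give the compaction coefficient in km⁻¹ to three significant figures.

0.261 km⁻¹

Athy: phi(d) = phi₀ e^(−kd) ⇒ phi₁/phi₂ = e^{k(d₂−d₁)} ⇒ k = ln(phi₁/phi₂)/(d₂−d₁)
k = ln(0.27/0.156) / (3.8 − 1.7) = ln(1.731) / 2.1 = 0.5486 / 2.1 = 0.2612 km⁻¹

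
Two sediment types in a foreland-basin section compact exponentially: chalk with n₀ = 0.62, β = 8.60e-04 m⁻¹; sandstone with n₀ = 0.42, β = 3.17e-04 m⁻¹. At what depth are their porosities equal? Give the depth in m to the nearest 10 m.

Working in km (1 km = 1000 m; β in km⁻¹ = β in m⁻¹ × 1000):
Set n₀ₐ e^(−βₐd) = n₀ᵦ e^(−βᵦd) ⇒ ln(n₀ₐ/n₀ᵦ) = (βₐ − βᵦ)·d
d = ln(0.62/0.42) / (0.86 − 0.317) = 0.3895 / 0.543 = 0.717 km

720 m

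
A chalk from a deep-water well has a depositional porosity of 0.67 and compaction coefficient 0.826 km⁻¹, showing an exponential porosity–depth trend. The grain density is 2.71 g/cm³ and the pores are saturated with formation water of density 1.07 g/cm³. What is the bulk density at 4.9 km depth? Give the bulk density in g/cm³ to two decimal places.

2.69 g/cm³

Porosity at depth: φ = 0.67·exp(−0.826×4.9) = 0.67×0.0175 = 0.0117
Bulk density: ρ_b = (1−φ)ρ_g + φ·ρ_f = 0.9883×2.71 + 0.0117×1.07
       = 2.678 + 0.013 = 2.691 g/cm³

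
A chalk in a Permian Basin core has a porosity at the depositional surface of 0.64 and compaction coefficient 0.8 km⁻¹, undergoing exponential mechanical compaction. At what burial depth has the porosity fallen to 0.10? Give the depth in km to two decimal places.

2.32 km

Invert Athy's law: d = ln(n₀/n) / β
d = ln(0.64/0.1) / 0.8 = ln(6.4) / 0.8 = 1.8563 / 0.8 = 2.320 km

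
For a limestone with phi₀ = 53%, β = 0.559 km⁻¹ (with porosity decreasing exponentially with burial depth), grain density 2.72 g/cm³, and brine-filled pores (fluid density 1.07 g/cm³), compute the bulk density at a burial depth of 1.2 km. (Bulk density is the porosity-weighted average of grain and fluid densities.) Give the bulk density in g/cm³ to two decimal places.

2.27 g/cm³

Porosity at depth: phi = 0.53·exp(−0.559×1.2) = 0.53×0.5113 = 0.2710
Bulk density: ρ_b = (1−phi)ρ_g + phi·ρ_f = 0.7290×2.72 + 0.2710×1.07
       = 1.983 + 0.290 = 2.273 g/cm³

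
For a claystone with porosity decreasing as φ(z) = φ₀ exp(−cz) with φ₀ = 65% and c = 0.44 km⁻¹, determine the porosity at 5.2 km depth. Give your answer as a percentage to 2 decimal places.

6.60%

φ = φ₀·exp(−c·z) = 0.65 × exp(−0.44 × 5.2) = 0.65 × exp(−2.288)
  = 0.65 × 0.1015 = 0.0660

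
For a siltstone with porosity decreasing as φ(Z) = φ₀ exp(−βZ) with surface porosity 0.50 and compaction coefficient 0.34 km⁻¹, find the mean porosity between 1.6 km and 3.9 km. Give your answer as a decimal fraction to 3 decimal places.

⟨φ⟩ = (1/(Z₂−Z₁)) ∫ φ₀ e^(−βZ) dZ = φ₀·(e^(−β·Z₁) − e^(−β·Z₂)) / (β·(Z₂−Z₁))
e^(−0.34×1.6) = 0.5804; e^(−0.34×3.9) = 0.2655
⟨φ⟩ = 0.5 × (0.5804 − 0.2655) / (0.34 × 2.3) = 0.5 × 0.4027 = 0.2013

0.201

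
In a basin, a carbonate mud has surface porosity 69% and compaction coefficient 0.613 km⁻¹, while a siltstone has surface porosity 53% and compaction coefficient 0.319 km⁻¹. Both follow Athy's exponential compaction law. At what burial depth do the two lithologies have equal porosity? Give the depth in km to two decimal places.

0.90 km

Set n₀ₐ e^(−cₐd) = n₀ᵦ e^(−cᵦd) ⇒ ln(n₀ₐ/n₀ᵦ) = (cₐ − cᵦ)·d
d = ln(0.69/0.53) / (0.613 − 0.319) = 0.2638 / 0.294 = 0.897 km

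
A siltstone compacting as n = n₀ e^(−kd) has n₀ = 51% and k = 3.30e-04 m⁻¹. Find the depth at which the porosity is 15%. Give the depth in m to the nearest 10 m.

Working in km (1 km = 1000 m; k in km⁻¹ = k in m⁻¹ × 1000):
Invert Athy's law: d = ln(n₀/n) / k
d = ln(0.51/0.15) / 0.33 = ln(3.4) / 0.33 = 1.2238 / 0.33 = 3.708 km

3710 m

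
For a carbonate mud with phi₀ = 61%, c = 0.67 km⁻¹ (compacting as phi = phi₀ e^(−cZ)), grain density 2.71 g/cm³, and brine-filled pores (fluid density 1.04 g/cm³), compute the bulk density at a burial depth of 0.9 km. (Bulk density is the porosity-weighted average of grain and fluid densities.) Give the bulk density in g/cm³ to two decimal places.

2.15 g/cm³

Porosity at depth: phi = 0.61·exp(−0.67×0.9) = 0.61×0.5472 = 0.3338
Bulk density: ρ_b = (1−phi)ρ_g + phi·ρ_f = 0.6662×2.71 + 0.3338×1.04
       = 1.805 + 0.347 = 2.153 g/cm³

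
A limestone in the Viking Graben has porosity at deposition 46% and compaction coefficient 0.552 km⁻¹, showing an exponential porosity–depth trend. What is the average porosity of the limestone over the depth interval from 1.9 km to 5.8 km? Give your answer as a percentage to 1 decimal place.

6.6%

⟨n⟩ = (1/(z₂−z₁)) ∫ n₀ e^(−kz) dz = n₀·(e^(−k·z₁) − e^(−k·z₂)) / (k·(z₂−z₁))
e^(−0.552×1.9) = 0.3504; e^(−0.552×5.8) = 0.0407
⟨n⟩ = 0.46 × (0.3504 − 0.0407) / (0.552 × 3.9) = 0.46 × 0.1438 = 0.0662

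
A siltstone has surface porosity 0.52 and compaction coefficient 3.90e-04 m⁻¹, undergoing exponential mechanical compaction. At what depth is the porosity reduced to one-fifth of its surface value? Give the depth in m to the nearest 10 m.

Working in km (1 km = 1000 m; β in km⁻¹ = β in m⁻¹ × 1000):
phi/phi₀ = 1/5 ⇒ exp(−β·Z) = 1/5 ⇒ Z = ln(5) / β
Z = 1.6094 / 0.39 = 4.127 km

4130 m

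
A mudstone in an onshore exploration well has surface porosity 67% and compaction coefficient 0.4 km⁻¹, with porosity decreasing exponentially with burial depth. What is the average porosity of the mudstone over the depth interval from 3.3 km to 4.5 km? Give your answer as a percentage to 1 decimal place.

⟨phi⟩ = (1/(d₂−d₁)) ∫ phi₀ e^(−cd) dd = phi₀·(e^(−c·d₁) − e^(−c·d₂)) / (c·(d₂−d₁))
e^(−0.4×3.3) = 0.2671; e^(−0.4×4.5) = 0.1653
⟨phi⟩ = 0.67 × (0.2671 − 0.1653) / (0.4 × 1.2) = 0.67 × 0.2122 = 0.1421

14.2%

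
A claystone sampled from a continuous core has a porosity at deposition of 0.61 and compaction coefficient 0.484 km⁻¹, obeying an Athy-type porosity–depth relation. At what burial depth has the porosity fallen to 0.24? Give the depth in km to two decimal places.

Invert Athy's law: Z = ln(n₀/n) / c
Z = ln(0.61/0.24) / 0.484 = ln(2.542) / 0.484 = 0.9328 / 0.484 = 1.927 km

1.93 km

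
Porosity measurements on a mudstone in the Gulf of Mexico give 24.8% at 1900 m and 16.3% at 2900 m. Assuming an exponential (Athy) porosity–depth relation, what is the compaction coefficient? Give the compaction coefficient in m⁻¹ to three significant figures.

0.000420 m⁻¹

Working in km (1 km = 1000 m; β in km⁻¹ = β in m⁻¹ × 1000):
Athy: φ(Z) = φ₀ e^(−βZ) ⇒ φ₁/φ₂ = e^{β(Z₂−Z₁)} ⇒ β = ln(φ₁/φ₂)/(Z₂−Z₁)
β = ln(0.248/0.163) / (2.9 − 1.9) = ln(1.521) / 1 = 0.4197 / 1 = 0.4197 km⁻¹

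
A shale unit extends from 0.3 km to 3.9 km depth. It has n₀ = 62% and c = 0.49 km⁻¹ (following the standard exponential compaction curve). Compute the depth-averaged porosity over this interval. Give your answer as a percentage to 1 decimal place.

⟨n⟩ = (1/(z₂−z₁)) ∫ n₀ e^(−cz) dz = n₀·(e^(−c·z₁) − e^(−c·z₂)) / (c·(z₂−z₁))
e^(−0.49×0.3) = 0.8633; e^(−0.49×3.9) = 0.1479
⟨n⟩ = 0.62 × (0.8633 − 0.1479) / (0.49 × 3.6) = 0.62 × 0.4055 = 0.2514

25.1%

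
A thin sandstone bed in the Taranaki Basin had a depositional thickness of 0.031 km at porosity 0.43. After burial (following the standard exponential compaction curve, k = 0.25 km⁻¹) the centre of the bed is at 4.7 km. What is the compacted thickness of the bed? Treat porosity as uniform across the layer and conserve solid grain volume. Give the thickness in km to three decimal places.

Porosity at 4.7 km: φ = 0.43·exp(−0.25×4.7) = 0.1328
Solid-volume conservation: h(1−φ) = h₀(1−φ₀) ⇒ h = h₀·(1−φ₀)/(1−φ)
h = 0.031 × (1 − 0.43)/(1 − 0.1328) = 0.031 × 0.6573 = 0.0204 km

0.020 km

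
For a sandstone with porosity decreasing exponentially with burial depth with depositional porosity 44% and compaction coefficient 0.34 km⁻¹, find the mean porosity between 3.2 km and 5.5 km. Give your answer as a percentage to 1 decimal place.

10.3%

⟨φ⟩ = (1/(Z₂−Z₁)) ∫ φ₀ e^(−βZ) dZ = φ₀·(e^(−β·Z₁) − e^(−β·Z₂)) / (β·(Z₂−Z₁))
e^(−0.34×3.2) = 0.3369; e^(−0.34×5.5) = 0.1541
⟨φ⟩ = 0.44 × (0.3369 − 0.1541) / (0.34 × 2.3) = 0.44 × 0.2337 = 0.1028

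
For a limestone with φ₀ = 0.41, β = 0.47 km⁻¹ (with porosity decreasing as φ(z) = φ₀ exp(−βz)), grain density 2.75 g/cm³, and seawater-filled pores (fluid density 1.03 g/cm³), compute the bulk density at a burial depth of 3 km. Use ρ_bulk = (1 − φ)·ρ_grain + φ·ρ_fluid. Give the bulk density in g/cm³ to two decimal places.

Porosity at depth: φ = 0.41·exp(−0.47×3) = 0.41×0.2441 = 0.1001
Bulk density: ρ_b = (1−φ)ρ_g + φ·ρ_f = 0.8999×2.75 + 0.1001×1.03
       = 2.475 + 0.103 = 2.578 g/cm³

2.58 g/cm³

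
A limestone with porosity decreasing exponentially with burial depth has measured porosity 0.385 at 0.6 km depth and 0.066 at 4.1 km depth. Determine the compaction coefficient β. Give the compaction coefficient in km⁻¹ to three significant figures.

0.504 km⁻¹

Athy: phi(Z) = phi₀ e^(−βZ) ⇒ phi₁/phi₂ = e^{β(Z₂−Z₁)} ⇒ β = ln(phi₁/phi₂)/(Z₂−Z₁)
β = ln(0.385/0.066) / (4.1 − 0.6) = ln(5.833) / 3.5 = 1.7636 / 3.5 = 0.5039 km⁻¹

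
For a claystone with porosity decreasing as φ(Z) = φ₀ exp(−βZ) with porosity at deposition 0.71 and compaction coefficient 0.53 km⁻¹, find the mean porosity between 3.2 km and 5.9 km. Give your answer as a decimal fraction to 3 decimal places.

⟨φ⟩ = (1/(Z₂−Z₁)) ∫ φ₀ e^(−βZ) dZ = φ₀·(e^(−β·Z₁) − e^(−β·Z₂)) / (β·(Z₂−Z₁))
e^(−0.53×3.2) = 0.1834; e^(−0.53×5.9) = 0.0438
⟨φ⟩ = 0.71 × (0.1834 − 0.0438) / (0.53 × 2.7) = 0.71 × 0.0975 = 0.0692

0.069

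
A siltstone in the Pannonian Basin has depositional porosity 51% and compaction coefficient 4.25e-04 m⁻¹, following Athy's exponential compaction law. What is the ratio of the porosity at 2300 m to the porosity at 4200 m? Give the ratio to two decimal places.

2.24

Working in km (1 km = 1000 m; β in km⁻¹ = β in m⁻¹ × 1000):
phi(d₁)/phi(d₂) = e^(−β·d₁)/e^(−β·d₂) = e^{β(d₂−d₁)}
= exp(0.425 × 1.9) = exp(0.8075) = 2.2423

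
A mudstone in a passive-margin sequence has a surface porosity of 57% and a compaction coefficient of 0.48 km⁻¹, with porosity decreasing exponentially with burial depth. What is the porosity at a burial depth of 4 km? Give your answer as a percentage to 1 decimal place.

phi = phi₀·exp(−c·d) = 0.57 × exp(−0.48 × 4) = 0.57 × exp(−1.92)
  = 0.57 × 0.1466 = 0.0836

8.4%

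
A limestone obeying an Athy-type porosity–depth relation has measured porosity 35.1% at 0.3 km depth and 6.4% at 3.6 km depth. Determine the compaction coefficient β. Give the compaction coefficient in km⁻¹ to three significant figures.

Athy: n(z) = n₀ e^(−βz) ⇒ n₁/n₂ = e^{β(z₂−z₁)} ⇒ β = ln(n₁/n₂)/(z₂−z₁)
β = ln(0.351/0.064) / (3.6 − 0.3) = ln(5.484) / 3.3 = 1.7019 / 3.3 = 0.5157 km⁻¹

0.516 km⁻¹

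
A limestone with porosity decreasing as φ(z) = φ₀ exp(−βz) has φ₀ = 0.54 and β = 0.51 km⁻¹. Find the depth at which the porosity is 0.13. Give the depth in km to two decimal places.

2.79 km

Invert Athy's law: z = ln(φ₀/φ) / β
z = ln(0.54/0.13) / 0.51 = ln(4.154) / 0.51 = 1.4240 / 0.51 = 2.792 km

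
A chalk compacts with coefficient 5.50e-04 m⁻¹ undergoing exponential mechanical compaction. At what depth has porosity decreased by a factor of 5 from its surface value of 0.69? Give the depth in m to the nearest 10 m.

2930 m

Working in km (1 km = 1000 m; β in km⁻¹ = β in m⁻¹ × 1000):
φ/φ₀ = 1/5 ⇒ exp(−β·z) = 1/5 ⇒ z = ln(5) / β
z = 1.6094 / 0.55 = 2.926 km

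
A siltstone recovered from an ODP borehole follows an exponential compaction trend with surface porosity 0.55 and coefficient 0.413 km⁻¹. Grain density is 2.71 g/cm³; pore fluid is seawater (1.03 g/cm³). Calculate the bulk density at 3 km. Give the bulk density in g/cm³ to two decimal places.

2.44 g/cm³

Porosity at depth: φ = 0.55·exp(−0.413×3) = 0.55×0.2897 = 0.1593
Bulk density: ρ_b = (1−φ)ρ_g + φ·ρ_f = 0.8407×2.71 + 0.1593×1.03
       = 2.278 + 0.164 = 2.442 g/cm³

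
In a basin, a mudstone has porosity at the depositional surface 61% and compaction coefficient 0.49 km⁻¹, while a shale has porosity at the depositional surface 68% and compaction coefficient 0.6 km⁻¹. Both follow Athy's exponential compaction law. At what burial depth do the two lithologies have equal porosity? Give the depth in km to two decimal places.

Set n₀ₐ e^(−βₐz) = n₀ᵦ e^(−βᵦz) ⇒ ln(n₀ₐ/n₀ᵦ) = (βₐ − βᵦ)·z
z = ln(0.61/0.68) / (0.49 − 0.6) = -0.1086 / -0.11 = 0.988 km

0.99 km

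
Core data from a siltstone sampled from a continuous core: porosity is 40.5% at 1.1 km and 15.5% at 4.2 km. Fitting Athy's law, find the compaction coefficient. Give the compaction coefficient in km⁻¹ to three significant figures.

Athy: n(Z) = n₀ e^(−cZ) ⇒ n₁/n₂ = e^{c(Z₂−Z₁)} ⇒ c = ln(n₁/n₂)/(Z₂−Z₁)
c = ln(0.405/0.155) / (4.2 − 1.1) = ln(2.613) / 3.1 = 0.9605 / 3.1 = 0.3098 km⁻¹

0.310 km⁻¹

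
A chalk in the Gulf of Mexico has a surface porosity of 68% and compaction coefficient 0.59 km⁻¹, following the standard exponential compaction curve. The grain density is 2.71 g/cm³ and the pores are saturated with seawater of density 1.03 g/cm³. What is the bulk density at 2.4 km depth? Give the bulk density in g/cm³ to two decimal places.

Porosity at depth: n = 0.68·exp(−0.59×2.4) = 0.68×0.2427 = 0.1650
Bulk density: ρ_b = (1−n)ρ_g + n·ρ_f = 0.8350×2.71 + 0.1650×1.03
       = 2.263 + 0.170 = 2.433 g/cm³

2.43 g/cm³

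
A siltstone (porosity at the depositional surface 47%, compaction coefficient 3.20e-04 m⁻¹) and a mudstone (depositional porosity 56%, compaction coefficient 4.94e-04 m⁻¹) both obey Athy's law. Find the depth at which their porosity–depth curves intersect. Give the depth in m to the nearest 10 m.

1010 m

Working in km (1 km = 1000 m; β in km⁻¹ = β in m⁻¹ × 1000):
Set phi₀ₐ e^(−βₐz) = phi₀ᵦ e^(−βᵦz) ⇒ ln(phi₀ₐ/phi₀ᵦ) = (βₐ − βᵦ)·z
z = ln(0.47/0.56) / (0.32 − 0.494) = -0.1752 / -0.174 = 1.007 km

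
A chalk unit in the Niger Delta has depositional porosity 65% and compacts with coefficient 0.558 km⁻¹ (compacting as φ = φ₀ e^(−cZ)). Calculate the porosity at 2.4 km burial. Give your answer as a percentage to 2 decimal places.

φ = φ₀·exp(−c·Z) = 0.65 × exp(−0.558 × 2.4) = 0.65 × exp(−1.339)
  = 0.65 × 0.2621 = 0.1703

17.03%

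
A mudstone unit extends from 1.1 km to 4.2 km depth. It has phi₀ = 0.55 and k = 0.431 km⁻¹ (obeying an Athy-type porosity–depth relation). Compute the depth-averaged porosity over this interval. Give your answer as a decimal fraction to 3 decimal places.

0.189

⟨phi⟩ = (1/(z₂−z₁)) ∫ phi₀ e^(−kz) dz = phi₀·(e^(−k·z₁) − e^(−k·z₂)) / (k·(z₂−z₁))
e^(−0.431×1.1) = 0.6224; e^(−0.431×4.2) = 0.1636
⟨phi⟩ = 0.55 × (0.6224 − 0.1636) / (0.431 × 3.1) = 0.55 × 0.3434 = 0.1889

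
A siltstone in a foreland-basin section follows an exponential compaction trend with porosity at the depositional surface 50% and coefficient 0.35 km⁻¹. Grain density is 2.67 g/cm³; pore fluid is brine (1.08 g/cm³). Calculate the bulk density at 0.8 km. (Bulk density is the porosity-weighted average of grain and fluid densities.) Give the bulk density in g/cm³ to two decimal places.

2.07 g/cm³

Porosity at depth: φ = 0.5·exp(−0.35×0.8) = 0.5×0.7558 = 0.3779
Bulk density: ρ_b = (1−φ)ρ_g + φ·ρ_f = 0.6221×2.67 + 0.3779×1.08
       = 1.661 + 0.408 = 2.069 g/cm³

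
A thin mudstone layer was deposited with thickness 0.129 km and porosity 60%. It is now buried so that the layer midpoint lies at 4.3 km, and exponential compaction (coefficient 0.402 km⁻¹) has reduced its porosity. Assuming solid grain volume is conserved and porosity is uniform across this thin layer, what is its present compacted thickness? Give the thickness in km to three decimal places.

0.058 km

Porosity at 4.3 km: n = 0.6·exp(−0.402×4.3) = 0.1065
Solid-volume conservation: h(1−n) = h₀(1−n₀) ⇒ h = h₀·(1−n₀)/(1−n)
h = 0.129 × (1 − 0.6)/(1 − 0.1065) = 0.129 × 0.4477 = 0.0578 km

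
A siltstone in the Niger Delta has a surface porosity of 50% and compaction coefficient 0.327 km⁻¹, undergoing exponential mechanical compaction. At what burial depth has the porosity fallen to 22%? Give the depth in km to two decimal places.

Invert Athy's law: z = ln(φ₀/φ) / k
z = ln(0.5/0.22) / 0.327 = ln(2.273) / 0.327 = 0.8210 / 0.327 = 2.511 km

2.51 km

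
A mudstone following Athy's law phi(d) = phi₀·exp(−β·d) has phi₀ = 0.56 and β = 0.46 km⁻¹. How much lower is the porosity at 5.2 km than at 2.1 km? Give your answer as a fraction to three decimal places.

phi(2.1) = 0.56·e^(−0.46×2.1) = 0.2131
phi(5.2) = 0.56·e^(−0.46×5.2) = 0.0512
Δphi = 0.2131 − 0.0512 = 0.1619

0.162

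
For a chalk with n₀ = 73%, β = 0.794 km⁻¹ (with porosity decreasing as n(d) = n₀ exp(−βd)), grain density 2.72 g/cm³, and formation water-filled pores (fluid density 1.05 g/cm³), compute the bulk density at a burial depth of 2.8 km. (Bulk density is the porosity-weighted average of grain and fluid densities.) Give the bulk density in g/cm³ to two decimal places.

Porosity at depth: n = 0.73·exp(−0.794×2.8) = 0.73×0.1083 = 0.0790
Bulk density: ρ_b = (1−n)ρ_g + n·ρ_f = 0.9210×2.72 + 0.0790×1.05
       = 2.505 + 0.083 = 2.588 g/cm³

2.59 g/cm³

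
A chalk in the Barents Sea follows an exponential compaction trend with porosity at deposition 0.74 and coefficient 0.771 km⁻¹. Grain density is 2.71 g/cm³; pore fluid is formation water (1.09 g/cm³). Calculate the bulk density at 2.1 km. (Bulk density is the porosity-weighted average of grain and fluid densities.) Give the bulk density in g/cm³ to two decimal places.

Porosity at depth: φ = 0.74·exp(−0.771×2.1) = 0.74×0.1981 = 0.1466
Bulk density: ρ_b = (1−φ)ρ_g + φ·ρ_f = 0.8534×2.71 + 0.1466×1.09
       = 2.313 + 0.160 = 2.473 g/cm³

2.47 g/cm³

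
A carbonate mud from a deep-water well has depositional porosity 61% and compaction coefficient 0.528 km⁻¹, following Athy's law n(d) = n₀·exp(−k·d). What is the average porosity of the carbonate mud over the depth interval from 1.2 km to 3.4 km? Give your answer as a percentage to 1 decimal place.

⟨n⟩ = (1/(d₂−d₁)) ∫ n₀ e^(−kd) dd = n₀·(e^(−k·d₁) − e^(−k·d₂)) / (k·(d₂−d₁))
e^(−0.528×1.2) = 0.5307; e^(−0.528×3.4) = 0.1661
⟨n⟩ = 0.61 × (0.5307 − 0.1661) / (0.528 × 2.2) = 0.61 × 0.3139 = 0.1915

19.1%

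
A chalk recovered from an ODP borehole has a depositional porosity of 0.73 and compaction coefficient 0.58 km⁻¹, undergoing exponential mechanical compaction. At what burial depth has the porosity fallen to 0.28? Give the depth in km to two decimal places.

Invert Athy's law: d = ln(φ₀/φ) / β
d = ln(0.73/0.28) / 0.58 = ln(2.607) / 0.58 = 0.9583 / 0.58 = 1.652 km

1.65 km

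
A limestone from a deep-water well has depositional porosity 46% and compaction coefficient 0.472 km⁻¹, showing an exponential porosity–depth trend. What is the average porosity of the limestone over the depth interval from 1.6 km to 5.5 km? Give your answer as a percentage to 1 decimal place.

⟨phi⟩ = (1/(z₂−z₁)) ∫ phi₀ e^(−βz) dz = phi₀·(e^(−β·z₁) − e^(−β·z₂)) / (β·(z₂−z₁))
e^(−0.472×1.6) = 0.4699; e^(−0.472×5.5) = 0.0746
⟨phi⟩ = 0.46 × (0.4699 − 0.0746) / (0.472 × 3.9) = 0.46 × 0.2148 = 0.0988

9.9%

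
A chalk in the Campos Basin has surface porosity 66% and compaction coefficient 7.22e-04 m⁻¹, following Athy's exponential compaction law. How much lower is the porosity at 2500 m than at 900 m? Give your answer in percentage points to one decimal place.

Working in km (1 km = 1000 m; c in km⁻¹ = c in m⁻¹ × 1000):
φ(0.9) = 0.66·e^(−0.722×0.9) = 0.3446
φ(2.5) = 0.66·e^(−0.722×2.5) = 0.1086
Δφ = 0.3446 − 0.1086 = 0.2361

23.6 percentage points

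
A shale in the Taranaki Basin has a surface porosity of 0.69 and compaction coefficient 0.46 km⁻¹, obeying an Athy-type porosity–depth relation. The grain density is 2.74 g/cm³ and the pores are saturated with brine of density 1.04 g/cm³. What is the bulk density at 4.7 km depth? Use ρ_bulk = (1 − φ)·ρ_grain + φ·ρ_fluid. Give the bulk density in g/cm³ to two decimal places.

Porosity at depth: n = 0.69·exp(−0.46×4.7) = 0.69×0.1151 = 0.0794
Bulk density: ρ_b = (1−n)ρ_g + n·ρ_f = 0.9206×2.74 + 0.0794×1.04
       = 2.522 + 0.083 = 2.605 g/cm³

2.60 g/cm³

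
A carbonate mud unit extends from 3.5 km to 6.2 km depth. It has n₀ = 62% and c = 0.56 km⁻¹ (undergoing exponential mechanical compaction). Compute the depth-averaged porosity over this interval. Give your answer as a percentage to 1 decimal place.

⟨n⟩ = (1/(d₂−d₁)) ∫ n₀ e^(−cd) dd = n₀·(e^(−c·d₁) − e^(−c·d₂)) / (c·(d₂−d₁))
e^(−0.56×3.5) = 0.1409; e^(−0.56×6.2) = 0.0311
⟨n⟩ = 0.62 × (0.1409 − 0.0311) / (0.56 × 2.7) = 0.62 × 0.0726 = 0.0450

4.5%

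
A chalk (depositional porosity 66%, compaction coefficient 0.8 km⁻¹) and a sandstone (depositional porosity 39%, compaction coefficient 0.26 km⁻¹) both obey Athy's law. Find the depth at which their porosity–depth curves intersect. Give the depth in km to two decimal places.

Set phi₀ₐ e^(−kₐz) = phi₀ᵦ e^(−kᵦz) ⇒ ln(phi₀ₐ/phi₀ᵦ) = (kₐ − kᵦ)·z
z = ln(0.66/0.39) / (0.8 − 0.26) = 0.5261 / 0.54 = 0.974 km

0.97 km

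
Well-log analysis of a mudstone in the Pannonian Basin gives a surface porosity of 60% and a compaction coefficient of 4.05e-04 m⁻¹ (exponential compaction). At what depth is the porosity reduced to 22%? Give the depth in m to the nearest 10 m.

2480 m

Working in km (1 km = 1000 m; c in km⁻¹ = c in m⁻¹ × 1000):
Invert Athy's law: Z = ln(phi₀/phi) / c
Z = ln(0.6/0.22) / 0.405 = ln(2.727) / 0.405 = 1.0033 / 0.405 = 2.477 km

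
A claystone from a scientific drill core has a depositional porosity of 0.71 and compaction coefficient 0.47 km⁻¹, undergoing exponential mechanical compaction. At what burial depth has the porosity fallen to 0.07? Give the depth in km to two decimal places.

4.93 km

Invert Athy's law: z = ln(n₀/n) / c
z = ln(0.71/0.07) / 0.47 = ln(10.14) / 0.47 = 2.3168 / 0.47 = 4.929 km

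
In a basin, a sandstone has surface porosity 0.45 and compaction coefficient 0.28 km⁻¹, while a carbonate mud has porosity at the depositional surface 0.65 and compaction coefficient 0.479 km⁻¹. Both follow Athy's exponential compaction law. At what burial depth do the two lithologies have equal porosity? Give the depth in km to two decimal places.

Set n₀ₐ e^(−cₐd) = n₀ᵦ e^(−cᵦd) ⇒ ln(n₀ₐ/n₀ᵦ) = (cₐ − cᵦ)·d
d = ln(0.45/0.65) / (0.28 − 0.479) = -0.3677 / -0.199 = 1.848 km

1.85 km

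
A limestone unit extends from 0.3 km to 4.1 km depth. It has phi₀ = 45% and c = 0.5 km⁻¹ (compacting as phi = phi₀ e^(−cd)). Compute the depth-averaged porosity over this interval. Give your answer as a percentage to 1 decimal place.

17.3%

⟨phi⟩ = (1/(d₂−d₁)) ∫ phi₀ e^(−cd) dd = phi₀·(e^(−c·d₁) − e^(−c·d₂)) / (c·(d₂−d₁))
e^(−0.5×0.3) = 0.8607; e^(−0.5×4.1) = 0.1287
⟨phi⟩ = 0.45 × (0.8607 − 0.1287) / (0.5 × 3.8) = 0.45 × 0.3852 = 0.1734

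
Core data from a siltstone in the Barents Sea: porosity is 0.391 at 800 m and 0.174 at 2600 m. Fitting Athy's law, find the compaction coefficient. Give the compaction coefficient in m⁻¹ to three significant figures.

0.000450 m⁻¹

Working in km (1 km = 1000 m; c in km⁻¹ = c in m⁻¹ × 1000):
Athy: phi(d) = phi₀ e^(−cd) ⇒ phi₁/phi₂ = e^{c(d₂−d₁)} ⇒ c = ln(phi₁/phi₂)/(d₂−d₁)
c = ln(0.391/0.174) / (2.6 − 0.8) = ln(2.247) / 1.8 = 0.8097 / 1.8 = 0.4498 km⁻¹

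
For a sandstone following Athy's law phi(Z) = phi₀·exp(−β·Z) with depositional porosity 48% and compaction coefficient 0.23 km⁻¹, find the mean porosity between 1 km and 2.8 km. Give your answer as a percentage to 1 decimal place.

31.2%

⟨phi⟩ = (1/(Z₂−Z₁)) ∫ phi₀ e^(−βZ) dZ = phi₀·(e^(−β·Z₁) − e^(−β·Z₂)) / (β·(Z₂−Z₁))
e^(−0.23×1) = 0.7945; e^(−0.23×2.8) = 0.5252
⟨phi⟩ = 0.48 × (0.7945 − 0.5252) / (0.23 × 1.8) = 0.48 × 0.6506 = 0.3123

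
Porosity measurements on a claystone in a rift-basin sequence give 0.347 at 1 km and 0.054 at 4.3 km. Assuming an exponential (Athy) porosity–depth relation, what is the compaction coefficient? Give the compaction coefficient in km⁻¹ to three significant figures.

Athy: phi(z) = phi₀ e^(−βz) ⇒ phi₁/phi₂ = e^{β(z₂−z₁)} ⇒ β = ln(phi₁/phi₂)/(z₂−z₁)
β = ln(0.347/0.054) / (4.3 − 1) = ln(6.426) / 3.3 = 1.8603 / 3.3 = 0.5637 km⁻¹

0.564 km⁻¹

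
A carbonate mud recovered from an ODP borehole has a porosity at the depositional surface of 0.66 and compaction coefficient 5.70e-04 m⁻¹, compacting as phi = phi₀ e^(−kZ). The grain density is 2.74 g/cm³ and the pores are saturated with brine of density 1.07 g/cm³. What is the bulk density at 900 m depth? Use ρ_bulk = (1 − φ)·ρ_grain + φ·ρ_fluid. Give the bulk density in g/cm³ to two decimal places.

2.08 g/cm³

Working in km (1 km = 1000 m; k in km⁻¹ = k in m⁻¹ × 1000):
Porosity at depth: phi = 0.66·exp(−0.57×0.9) = 0.66×0.5987 = 0.3951
Bulk density: ρ_b = (1−phi)ρ_g + phi·ρ_f = 0.6049×2.74 + 0.3951×1.07
       = 1.657 + 0.423 = 2.080 g/cm³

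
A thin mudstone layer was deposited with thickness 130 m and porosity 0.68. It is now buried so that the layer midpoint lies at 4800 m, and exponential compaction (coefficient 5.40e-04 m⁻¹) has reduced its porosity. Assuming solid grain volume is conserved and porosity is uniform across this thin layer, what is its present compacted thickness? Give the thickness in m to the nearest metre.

Working in km (1 km = 1000 m; k in km⁻¹ = k in m⁻¹ × 1000):
Porosity at 4.8 km: n = 0.68·exp(−0.54×4.8) = 0.0509
Solid-volume conservation: h(1−n) = h₀(1−n₀) ⇒ h = h₀·(1−n₀)/(1−n)
h = 0.13 × (1 − 0.68)/(1 − 0.0509) = 0.13 × 0.3372 = 0.0438 km

44 m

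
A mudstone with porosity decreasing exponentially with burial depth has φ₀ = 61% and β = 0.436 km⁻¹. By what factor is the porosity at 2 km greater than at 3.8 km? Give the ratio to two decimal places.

2.19

φ(Z₁)/φ(Z₂) = e^(−β·Z₁)/e^(−β·Z₂) = e^{β(Z₂−Z₁)}
= exp(0.436 × 1.8) = exp(0.7848) = 2.1920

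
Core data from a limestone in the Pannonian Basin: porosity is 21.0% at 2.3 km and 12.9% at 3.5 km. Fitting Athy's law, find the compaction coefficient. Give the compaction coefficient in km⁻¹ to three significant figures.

0.406 km⁻¹

Athy: phi(z) = phi₀ e^(−βz) ⇒ phi₁/phi₂ = e^{β(z₂−z₁)} ⇒ β = ln(phi₁/phi₂)/(z₂−z₁)
β = ln(0.21/0.129) / (3.5 − 2.3) = ln(1.628) / 1.2 = 0.4873 / 1.2 = 0.4061 km⁻¹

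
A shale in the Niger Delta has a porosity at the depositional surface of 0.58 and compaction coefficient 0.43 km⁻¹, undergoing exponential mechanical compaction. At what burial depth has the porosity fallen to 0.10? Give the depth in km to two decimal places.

Invert Athy's law: z = ln(phi₀/phi) / k
z = ln(0.58/0.1) / 0.43 = ln(5.8) / 0.43 = 1.7579 / 0.43 = 4.088 km

4.09 km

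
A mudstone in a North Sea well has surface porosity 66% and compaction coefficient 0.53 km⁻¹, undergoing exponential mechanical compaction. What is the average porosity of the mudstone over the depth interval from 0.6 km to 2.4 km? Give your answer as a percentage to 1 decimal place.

⟨φ⟩ = (1/(z₂−z₁)) ∫ φ₀ e^(−cz) dz = φ₀·(e^(−c·z₁) − e^(−c·z₂)) / (c·(z₂−z₁))
e^(−0.53×0.6) = 0.7276; e^(−0.53×2.4) = 0.2803
⟨φ⟩ = 0.66 × (0.7276 − 0.2803) / (0.53 × 1.8) = 0.66 × 0.4689 = 0.3095

30.9%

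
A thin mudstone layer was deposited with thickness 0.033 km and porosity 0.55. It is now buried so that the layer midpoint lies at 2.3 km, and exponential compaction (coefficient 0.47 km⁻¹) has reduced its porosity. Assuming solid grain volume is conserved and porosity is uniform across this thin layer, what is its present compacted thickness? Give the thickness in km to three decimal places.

Porosity at 2.3 km: n = 0.55·exp(−0.47×2.3) = 0.1866
Solid-volume conservation: h(1−n) = h₀(1−n₀) ⇒ h = h₀·(1−n₀)/(1−n)
h = 0.033 × (1 − 0.55)/(1 − 0.1866) = 0.033 × 0.5532 = 0.0183 km

0.018 km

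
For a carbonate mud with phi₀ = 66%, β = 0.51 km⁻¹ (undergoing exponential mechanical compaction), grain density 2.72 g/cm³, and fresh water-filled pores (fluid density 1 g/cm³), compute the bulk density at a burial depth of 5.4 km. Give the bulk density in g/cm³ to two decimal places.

Porosity at depth: phi = 0.66·exp(−0.51×5.4) = 0.66×0.0637 = 0.0420
Bulk density: ρ_b = (1−phi)ρ_g + phi·ρ_f = 0.9580×2.72 + 0.0420×1
       = 2.606 + 0.042 = 2.648 g/cm³

2.65 g/cm³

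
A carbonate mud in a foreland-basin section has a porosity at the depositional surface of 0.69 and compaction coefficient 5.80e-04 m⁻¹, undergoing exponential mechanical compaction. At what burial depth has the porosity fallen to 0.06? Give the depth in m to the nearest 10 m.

4210 m

Working in km (1 km = 1000 m; c in km⁻¹ = c in m⁻¹ × 1000):
Invert Athy's law: Z = ln(φ₀/φ) / c
Z = ln(0.69/0.06) / 0.58 = ln(11.5) / 0.58 = 2.4423 / 0.58 = 4.211 km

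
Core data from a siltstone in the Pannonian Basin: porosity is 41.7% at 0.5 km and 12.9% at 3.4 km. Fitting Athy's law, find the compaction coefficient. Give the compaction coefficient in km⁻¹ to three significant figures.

Athy: φ(d) = φ₀ e^(−βd) ⇒ φ₁/φ₂ = e^{β(d₂−d₁)} ⇒ β = ln(φ₁/φ₂)/(d₂−d₁)
β = ln(0.417/0.129) / (3.4 − 0.5) = ln(3.233) / 2.9 = 1.1733 / 2.9 = 0.4046 km⁻¹

0.405 km⁻¹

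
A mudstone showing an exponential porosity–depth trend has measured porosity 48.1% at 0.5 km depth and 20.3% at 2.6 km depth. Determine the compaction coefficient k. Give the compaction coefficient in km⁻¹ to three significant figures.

0.411 km⁻¹

Athy: φ(z) = φ₀ e^(−kz) ⇒ φ₁/φ₂ = e^{k(z₂−z₁)} ⇒ k = ln(φ₁/φ₂)/(z₂−z₁)
k = ln(0.481/0.203) / (2.6 − 0.5) = ln(2.369) / 2.1 = 0.8627 / 2.1 = 0.4108 km⁻¹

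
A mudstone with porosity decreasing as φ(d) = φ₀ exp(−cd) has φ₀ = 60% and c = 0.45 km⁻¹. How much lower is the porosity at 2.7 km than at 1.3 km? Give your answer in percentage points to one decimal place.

φ(1.3) = 0.6·e^(−0.45×1.3) = 0.3343
φ(2.7) = 0.6·e^(−0.45×2.7) = 0.1780
Δφ = 0.3343 − 0.1780 = 0.1562

15.6 percentage points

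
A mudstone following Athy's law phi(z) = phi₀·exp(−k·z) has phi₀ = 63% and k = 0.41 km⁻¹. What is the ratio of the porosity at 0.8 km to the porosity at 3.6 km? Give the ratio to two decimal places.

3.15

phi(z₁)/phi(z₂) = e^(−k·z₁)/e^(−k·z₂) = e^{k(z₂−z₁)}
= exp(0.41 × 2.8) = exp(1.148) = 3.1519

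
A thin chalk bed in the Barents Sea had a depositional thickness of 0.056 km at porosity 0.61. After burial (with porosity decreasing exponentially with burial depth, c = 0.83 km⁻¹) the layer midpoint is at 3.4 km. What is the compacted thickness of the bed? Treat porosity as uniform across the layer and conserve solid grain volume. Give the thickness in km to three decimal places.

0.023 km

Porosity at 3.4 km: n = 0.61·exp(−0.83×3.4) = 0.0363
Solid-volume conservation: h(1−n) = h₀(1−n₀) ⇒ h = h₀·(1−n₀)/(1−n)
h = 0.056 × (1 − 0.61)/(1 − 0.0363) = 0.056 × 0.4047 = 0.0227 km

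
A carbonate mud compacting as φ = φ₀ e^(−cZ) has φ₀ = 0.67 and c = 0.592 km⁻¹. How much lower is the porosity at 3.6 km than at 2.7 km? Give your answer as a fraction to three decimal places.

φ(2.7) = 0.67·e^(−0.592×2.7) = 0.1355
φ(3.6) = 0.67·e^(−0.592×3.6) = 0.0795
Δφ = 0.1355 − 0.0795 = 0.0560

0.056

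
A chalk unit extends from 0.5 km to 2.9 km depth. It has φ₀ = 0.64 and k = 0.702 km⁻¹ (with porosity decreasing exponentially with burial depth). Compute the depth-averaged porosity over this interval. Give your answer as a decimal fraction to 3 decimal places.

0.218

⟨φ⟩ = (1/(d₂−d₁)) ∫ φ₀ e^(−kd) dd = φ₀·(e^(−k·d₁) − e^(−k·d₂)) / (k·(d₂−d₁))
e^(−0.702×0.5) = 0.7040; e^(−0.702×2.9) = 0.1306
⟨φ⟩ = 0.64 × (0.7040 − 0.1306) / (0.702 × 2.4) = 0.64 × 0.3403 = 0.2178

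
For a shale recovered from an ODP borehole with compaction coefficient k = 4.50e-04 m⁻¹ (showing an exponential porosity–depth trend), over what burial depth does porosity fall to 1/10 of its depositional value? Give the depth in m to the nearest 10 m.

Working in km (1 km = 1000 m; k in km⁻¹ = k in m⁻¹ × 1000):
n/n₀ = 1/10 ⇒ exp(−k·d) = 1/10 ⇒ d = ln(10) / k
d = 2.3026 / 0.45 = 5.117 km

5120 m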